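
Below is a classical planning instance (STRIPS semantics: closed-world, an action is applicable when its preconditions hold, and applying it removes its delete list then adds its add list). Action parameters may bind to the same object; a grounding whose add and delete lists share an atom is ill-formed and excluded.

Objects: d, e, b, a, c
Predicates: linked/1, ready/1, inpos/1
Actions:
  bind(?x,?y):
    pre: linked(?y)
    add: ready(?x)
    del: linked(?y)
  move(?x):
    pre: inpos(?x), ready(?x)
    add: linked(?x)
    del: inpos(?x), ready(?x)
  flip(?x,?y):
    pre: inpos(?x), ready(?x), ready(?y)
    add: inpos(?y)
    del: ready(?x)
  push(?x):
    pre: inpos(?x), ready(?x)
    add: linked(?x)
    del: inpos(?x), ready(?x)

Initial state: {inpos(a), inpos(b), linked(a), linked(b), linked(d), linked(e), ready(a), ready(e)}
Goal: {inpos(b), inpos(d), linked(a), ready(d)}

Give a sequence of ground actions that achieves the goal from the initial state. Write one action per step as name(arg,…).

bind(d,d); flip(a,d)

1. bind(d,d)  →  {inpos(a), inpos(b), linked(a), linked(b), linked(e), ready(a), ready(d), ready(e)}
2. flip(a,d)  →  {inpos(a), inpos(b), inpos(d), linked(a), linked(b), linked(e), ready(d), ready(e)}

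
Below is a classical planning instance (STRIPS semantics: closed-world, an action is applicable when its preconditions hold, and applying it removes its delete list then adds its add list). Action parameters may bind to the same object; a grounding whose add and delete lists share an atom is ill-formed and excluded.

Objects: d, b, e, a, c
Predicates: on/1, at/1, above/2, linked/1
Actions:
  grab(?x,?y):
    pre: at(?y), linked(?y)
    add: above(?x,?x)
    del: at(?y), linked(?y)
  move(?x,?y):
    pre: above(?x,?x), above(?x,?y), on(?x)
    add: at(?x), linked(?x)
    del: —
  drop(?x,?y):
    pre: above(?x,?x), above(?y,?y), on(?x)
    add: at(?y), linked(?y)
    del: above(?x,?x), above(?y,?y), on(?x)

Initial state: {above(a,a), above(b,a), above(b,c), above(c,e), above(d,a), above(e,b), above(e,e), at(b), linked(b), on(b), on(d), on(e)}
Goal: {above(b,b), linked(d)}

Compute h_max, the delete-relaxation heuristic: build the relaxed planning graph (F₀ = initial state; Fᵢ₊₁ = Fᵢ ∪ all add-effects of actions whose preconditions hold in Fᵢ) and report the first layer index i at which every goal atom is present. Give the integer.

F0 = init (12 atoms)
F1 = F0 ∪ {above(b,b), above(c,c), above(d,d), at(a), at(e), linked(a), linked(e)}  (19 atoms)
F2 = F1 ∪ {at(c), at(d), linked(c), linked(d)}  (23 atoms)
goal ⊆ F2  ⇒  h_max = 2

2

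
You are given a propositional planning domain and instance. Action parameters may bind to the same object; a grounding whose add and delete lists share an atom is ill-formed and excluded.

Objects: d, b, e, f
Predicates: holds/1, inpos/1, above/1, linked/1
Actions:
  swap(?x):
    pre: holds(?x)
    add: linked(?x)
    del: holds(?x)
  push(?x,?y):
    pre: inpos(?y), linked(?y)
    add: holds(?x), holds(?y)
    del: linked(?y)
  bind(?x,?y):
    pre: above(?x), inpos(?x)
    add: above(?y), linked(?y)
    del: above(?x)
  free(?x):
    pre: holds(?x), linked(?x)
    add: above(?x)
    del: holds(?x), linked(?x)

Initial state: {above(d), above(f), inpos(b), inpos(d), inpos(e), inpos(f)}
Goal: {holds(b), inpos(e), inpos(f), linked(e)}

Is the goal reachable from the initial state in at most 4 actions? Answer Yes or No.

Yes

1. bind(d,b)  →  {above(b), above(f), inpos(b), inpos(d), inpos(e), inpos(f), linked(b)}
2. push(d,b)  →  {above(b), above(f), holds(b), holds(d), inpos(b), inpos(d), inpos(e), inpos(f)}
3. bind(b,e)  →  {above(e), above(f), holds(b), holds(d), inpos(b), inpos(d), inpos(e), inpos(f), linked(e)}
optimal plan length = 3; 3 ≤ 4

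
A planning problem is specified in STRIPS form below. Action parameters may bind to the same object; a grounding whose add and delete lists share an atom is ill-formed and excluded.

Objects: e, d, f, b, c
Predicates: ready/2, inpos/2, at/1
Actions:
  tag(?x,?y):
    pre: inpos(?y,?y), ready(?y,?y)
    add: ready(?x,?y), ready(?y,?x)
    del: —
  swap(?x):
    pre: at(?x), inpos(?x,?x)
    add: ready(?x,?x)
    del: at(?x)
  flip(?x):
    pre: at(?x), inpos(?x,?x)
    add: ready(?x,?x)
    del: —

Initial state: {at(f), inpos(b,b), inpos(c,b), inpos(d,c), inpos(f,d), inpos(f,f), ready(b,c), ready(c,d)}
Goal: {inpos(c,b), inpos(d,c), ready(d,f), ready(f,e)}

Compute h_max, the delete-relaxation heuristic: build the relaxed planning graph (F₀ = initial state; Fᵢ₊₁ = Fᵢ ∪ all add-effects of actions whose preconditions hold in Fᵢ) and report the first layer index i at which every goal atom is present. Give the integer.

2

F0 = init (8 atoms)
F1 = F0 ∪ {ready(f,f)}  (9 atoms)
F2 = F1 ∪ {ready(b,f), ready(c,f), ready(d,f), ready(e,f), ready(f,b), ready(f,c), ready(f,d), ready(f,e)}  (17 atoms)
goal ⊆ F2  ⇒  h_max = 2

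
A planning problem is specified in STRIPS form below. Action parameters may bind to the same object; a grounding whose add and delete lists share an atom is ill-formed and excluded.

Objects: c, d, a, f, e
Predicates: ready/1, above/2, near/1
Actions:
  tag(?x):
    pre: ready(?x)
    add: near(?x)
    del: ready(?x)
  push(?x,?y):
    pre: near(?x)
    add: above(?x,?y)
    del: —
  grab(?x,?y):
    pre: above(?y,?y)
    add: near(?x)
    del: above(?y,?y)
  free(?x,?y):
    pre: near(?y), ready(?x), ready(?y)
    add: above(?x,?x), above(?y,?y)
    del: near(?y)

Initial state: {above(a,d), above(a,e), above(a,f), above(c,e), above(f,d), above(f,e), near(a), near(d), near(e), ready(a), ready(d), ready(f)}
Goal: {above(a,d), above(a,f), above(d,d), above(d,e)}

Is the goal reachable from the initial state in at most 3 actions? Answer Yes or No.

Yes

1. push(d,d)  →  {above(a,d), above(a,e), above(a,f), above(c,e), above(d,d), above(f,d), above(f,e), near(a), near(d), near(e), ready(a), ready(d), ready(f)}
2. push(d,e)  →  {above(a,d), above(a,e), above(a,f), above(c,e), above(d,d), above(d,e), above(f,d), above(f,e), near(a), near(d), near(e), ready(a), ready(d), ready(f)}
optimal plan length = 2; 2 ≤ 3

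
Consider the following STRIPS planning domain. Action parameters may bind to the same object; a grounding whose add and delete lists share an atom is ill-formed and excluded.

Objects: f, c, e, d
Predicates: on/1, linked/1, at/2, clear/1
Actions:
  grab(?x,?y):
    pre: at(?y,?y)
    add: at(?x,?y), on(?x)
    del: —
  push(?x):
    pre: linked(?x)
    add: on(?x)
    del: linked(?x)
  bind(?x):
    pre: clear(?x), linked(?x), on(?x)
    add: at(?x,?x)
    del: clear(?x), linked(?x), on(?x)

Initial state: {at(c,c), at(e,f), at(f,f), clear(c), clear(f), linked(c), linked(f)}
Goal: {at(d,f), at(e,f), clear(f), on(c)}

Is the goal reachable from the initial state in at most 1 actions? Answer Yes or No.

1. grab(c,f)  →  {at(c,c), at(c,f), at(e,f), at(f,f), clear(c), clear(f), linked(c), linked(f), on(c)}
2. grab(d,f)  →  {at(c,c), at(c,f), at(d,f), at(e,f), at(f,f), clear(c), clear(f), linked(c), linked(f), on(c), on(d)}
optimal plan length = 2; 2 > 1

No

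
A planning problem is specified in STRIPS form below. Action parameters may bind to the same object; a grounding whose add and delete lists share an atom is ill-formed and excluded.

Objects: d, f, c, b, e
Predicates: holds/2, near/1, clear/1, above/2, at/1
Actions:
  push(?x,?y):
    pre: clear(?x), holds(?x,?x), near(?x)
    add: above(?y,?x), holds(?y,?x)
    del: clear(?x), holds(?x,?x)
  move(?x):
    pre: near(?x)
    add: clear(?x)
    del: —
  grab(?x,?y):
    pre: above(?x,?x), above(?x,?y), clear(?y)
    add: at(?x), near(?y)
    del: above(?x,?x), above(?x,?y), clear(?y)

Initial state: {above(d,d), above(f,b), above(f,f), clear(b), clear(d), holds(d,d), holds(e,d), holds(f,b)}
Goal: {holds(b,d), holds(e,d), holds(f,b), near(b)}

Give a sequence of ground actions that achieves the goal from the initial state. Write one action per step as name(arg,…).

grab(d,d); move(d); push(d,b); grab(f,b)

1. grab(d,d)  →  {above(f,b), above(f,f), at(d), clear(b), holds(d,d), holds(e,d), holds(f,b), near(d)}
2. move(d)  →  {above(f,b), above(f,f), at(d), clear(b), clear(d), holds(d,d), holds(e,d), holds(f,b), near(d)}
3. push(d,b)  →  {above(b,d), above(f,b), above(f,f), at(d), clear(b), holds(b,d), holds(e,d), holds(f,b), near(d)}
4. grab(f,b)  →  {above(b,d), at(d), at(f), holds(b,d), holds(e,d), holds(f,b), near(b), near(d)}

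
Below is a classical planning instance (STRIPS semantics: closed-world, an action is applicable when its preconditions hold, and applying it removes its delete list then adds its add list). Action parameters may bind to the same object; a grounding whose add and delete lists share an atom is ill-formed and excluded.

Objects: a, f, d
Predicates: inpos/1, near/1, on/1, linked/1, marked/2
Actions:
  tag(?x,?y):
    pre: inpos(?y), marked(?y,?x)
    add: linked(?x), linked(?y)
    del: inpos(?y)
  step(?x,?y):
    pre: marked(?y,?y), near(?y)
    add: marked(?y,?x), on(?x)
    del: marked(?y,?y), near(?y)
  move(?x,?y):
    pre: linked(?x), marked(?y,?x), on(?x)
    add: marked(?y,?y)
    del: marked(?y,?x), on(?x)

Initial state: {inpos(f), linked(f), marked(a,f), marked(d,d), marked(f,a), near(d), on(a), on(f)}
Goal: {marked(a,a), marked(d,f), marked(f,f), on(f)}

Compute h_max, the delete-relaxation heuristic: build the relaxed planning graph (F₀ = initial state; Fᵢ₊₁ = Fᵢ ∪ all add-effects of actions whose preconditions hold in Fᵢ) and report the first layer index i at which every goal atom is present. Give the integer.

F0 = init (8 atoms)
F1 = F0 ∪ {linked(a), marked(a,a), marked(d,a), marked(d,f)}  (12 atoms)
F2 = F1 ∪ {marked(f,f)}  (13 atoms)
goal ⊆ F2  ⇒  h_max = 2

2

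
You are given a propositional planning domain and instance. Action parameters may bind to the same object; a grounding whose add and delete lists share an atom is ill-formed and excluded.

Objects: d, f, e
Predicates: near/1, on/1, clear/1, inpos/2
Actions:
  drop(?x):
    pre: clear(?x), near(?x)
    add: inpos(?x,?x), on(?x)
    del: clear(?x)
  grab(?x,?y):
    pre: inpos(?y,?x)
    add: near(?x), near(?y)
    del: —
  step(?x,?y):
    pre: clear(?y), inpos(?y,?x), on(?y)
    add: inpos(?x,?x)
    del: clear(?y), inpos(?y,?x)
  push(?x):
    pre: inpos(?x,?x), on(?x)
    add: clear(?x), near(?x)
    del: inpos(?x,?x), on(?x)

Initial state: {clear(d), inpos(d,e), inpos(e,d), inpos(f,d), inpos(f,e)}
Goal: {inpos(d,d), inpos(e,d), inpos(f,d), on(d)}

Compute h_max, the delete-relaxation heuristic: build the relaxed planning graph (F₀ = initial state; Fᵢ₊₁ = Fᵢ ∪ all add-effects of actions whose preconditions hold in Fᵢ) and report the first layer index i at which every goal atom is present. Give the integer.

F0 = init (5 atoms)
F1 = F0 ∪ {near(d), near(e), near(f)}  (8 atoms)
F2 = F1 ∪ {inpos(d,d), on(d)}  (10 atoms)
goal ⊆ F2  ⇒  h_max = 2

2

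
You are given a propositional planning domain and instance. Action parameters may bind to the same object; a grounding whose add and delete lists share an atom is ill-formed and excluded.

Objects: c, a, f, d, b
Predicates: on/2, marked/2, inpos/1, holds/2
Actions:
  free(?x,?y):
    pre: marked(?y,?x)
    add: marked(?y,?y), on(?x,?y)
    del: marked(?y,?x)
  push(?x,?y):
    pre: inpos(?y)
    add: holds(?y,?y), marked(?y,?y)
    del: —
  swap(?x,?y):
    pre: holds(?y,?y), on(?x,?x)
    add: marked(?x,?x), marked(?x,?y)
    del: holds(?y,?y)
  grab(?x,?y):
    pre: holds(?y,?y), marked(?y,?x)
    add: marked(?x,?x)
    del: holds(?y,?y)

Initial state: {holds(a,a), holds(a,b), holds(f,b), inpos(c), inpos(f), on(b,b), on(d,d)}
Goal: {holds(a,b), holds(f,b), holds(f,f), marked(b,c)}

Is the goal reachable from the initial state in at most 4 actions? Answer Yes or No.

1. push(c,c)  →  {holds(a,a), holds(a,b), holds(c,c), holds(f,b), inpos(c), inpos(f), marked(c,c), on(b,b), on(d,d)}
2. push(c,f)  →  {holds(a,a), holds(a,b), holds(c,c), holds(f,b), holds(f,f), inpos(c), inpos(f), marked(c,c), marked(f,f), on(b,b), on(d,d)}
3. swap(b,c)  →  {holds(a,a), holds(a,b), holds(f,b), holds(f,f), inpos(c), inpos(f), marked(b,b), marked(b,c), marked(c,c), marked(f,f), on(b,b), on(d,d)}
optimal plan length = 3; 3 ≤ 4

Yes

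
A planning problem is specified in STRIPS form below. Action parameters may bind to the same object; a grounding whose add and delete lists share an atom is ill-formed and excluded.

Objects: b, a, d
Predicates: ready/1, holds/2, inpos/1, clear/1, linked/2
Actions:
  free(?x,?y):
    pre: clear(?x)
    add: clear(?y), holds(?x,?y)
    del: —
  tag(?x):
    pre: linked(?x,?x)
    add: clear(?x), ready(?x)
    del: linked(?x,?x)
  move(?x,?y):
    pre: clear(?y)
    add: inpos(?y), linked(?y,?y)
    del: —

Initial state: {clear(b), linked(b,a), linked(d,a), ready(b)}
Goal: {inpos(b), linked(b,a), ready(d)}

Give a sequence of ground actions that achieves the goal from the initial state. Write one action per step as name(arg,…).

1. free(b,d)  →  {clear(b), clear(d), holds(b,d), linked(b,a), linked(d,a), ready(b)}
2. move(b,b)  →  {clear(b), clear(d), holds(b,d), inpos(b), linked(b,a), linked(b,b), linked(d,a), ready(b)}
3. move(b,d)  →  {clear(b), clear(d), holds(b,d), inpos(b), inpos(d), linked(b,a), linked(b,b), linked(d,a), linked(d,d), ready(b)}
4. tag(d)  →  {clear(b), clear(d), holds(b,d), inpos(b), inpos(d), linked(b,a), linked(b,b), linked(d,a), ready(b), ready(d)}

free(b,d); move(b,b); move(b,d); tag(d)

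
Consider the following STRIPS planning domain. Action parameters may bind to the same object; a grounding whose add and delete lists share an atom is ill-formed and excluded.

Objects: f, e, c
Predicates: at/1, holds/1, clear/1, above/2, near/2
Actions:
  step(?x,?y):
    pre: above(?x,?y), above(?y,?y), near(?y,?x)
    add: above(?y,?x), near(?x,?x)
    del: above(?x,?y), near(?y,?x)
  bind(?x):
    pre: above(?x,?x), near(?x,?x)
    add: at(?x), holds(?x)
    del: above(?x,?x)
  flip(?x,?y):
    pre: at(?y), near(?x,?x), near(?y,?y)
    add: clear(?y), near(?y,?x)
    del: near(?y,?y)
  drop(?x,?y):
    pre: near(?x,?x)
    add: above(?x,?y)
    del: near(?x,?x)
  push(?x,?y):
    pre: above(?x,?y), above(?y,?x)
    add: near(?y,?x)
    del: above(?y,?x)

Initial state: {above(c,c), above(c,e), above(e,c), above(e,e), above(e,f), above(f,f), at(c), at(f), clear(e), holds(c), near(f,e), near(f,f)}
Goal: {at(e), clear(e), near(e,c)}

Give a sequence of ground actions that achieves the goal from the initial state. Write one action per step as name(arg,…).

1. step(e,f)  →  {above(c,c), above(c,e), above(e,c), above(e,e), above(f,e), above(f,f), at(c), at(f), clear(e), holds(c), near(e,e), near(f,f)}
2. bind(e)  →  {above(c,c), above(c,e), above(e,c), above(f,e), above(f,f), at(c), at(e), at(f), clear(e), holds(c), holds(e), near(e,e), near(f,f)}
3. push(c,e)  →  {above(c,c), above(c,e), above(f,e), above(f,f), at(c), at(e), at(f), clear(e), holds(c), holds(e), near(e,c), near(e,e), near(f,f)}

step(e,f); bind(e); push(c,e)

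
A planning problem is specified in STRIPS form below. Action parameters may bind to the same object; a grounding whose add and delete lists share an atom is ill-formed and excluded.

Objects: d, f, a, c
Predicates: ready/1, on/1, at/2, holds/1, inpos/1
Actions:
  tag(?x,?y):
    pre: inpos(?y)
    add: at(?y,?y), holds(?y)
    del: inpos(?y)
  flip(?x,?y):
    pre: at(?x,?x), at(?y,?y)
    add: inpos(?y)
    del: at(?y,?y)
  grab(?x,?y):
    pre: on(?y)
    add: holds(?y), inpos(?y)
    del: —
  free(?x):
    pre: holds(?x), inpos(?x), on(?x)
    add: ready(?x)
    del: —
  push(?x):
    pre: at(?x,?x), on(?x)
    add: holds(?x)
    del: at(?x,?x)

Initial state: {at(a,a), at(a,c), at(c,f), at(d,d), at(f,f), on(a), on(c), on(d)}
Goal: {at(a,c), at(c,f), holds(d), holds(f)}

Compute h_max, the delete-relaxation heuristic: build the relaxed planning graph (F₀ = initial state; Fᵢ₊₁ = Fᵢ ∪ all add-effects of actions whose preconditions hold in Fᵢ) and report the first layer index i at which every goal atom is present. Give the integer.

F0 = init (8 atoms)
F1 = F0 ∪ {holds(a), holds(c), holds(d), inpos(a), inpos(c), inpos(d), inpos(f)}  (15 atoms)
F2 = F1 ∪ {at(c,c), holds(f), ready(a), ready(c), ready(d)}  (20 atoms)
goal ⊆ F2  ⇒  h_max = 2

2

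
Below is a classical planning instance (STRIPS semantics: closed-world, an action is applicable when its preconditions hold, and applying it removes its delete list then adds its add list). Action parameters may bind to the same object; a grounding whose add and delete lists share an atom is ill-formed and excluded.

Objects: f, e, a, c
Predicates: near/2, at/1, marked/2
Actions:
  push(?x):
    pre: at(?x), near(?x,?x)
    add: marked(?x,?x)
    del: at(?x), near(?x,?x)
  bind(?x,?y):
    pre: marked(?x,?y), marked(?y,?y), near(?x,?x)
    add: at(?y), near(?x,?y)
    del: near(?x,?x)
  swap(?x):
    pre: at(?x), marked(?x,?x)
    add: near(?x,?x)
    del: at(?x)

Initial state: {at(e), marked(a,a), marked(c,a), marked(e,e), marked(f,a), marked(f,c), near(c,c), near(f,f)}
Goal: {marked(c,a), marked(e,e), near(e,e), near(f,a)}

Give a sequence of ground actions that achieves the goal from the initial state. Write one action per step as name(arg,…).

1. bind(f,a)  →  {at(a), at(e), marked(a,a), marked(c,a), marked(e,e), marked(f,a), marked(f,c), near(c,c), near(f,a)}
2. swap(e)  →  {at(a), marked(a,a), marked(c,a), marked(e,e), marked(f,a), marked(f,c), near(c,c), near(e,e), near(f,a)}

bind(f,a); swap(e)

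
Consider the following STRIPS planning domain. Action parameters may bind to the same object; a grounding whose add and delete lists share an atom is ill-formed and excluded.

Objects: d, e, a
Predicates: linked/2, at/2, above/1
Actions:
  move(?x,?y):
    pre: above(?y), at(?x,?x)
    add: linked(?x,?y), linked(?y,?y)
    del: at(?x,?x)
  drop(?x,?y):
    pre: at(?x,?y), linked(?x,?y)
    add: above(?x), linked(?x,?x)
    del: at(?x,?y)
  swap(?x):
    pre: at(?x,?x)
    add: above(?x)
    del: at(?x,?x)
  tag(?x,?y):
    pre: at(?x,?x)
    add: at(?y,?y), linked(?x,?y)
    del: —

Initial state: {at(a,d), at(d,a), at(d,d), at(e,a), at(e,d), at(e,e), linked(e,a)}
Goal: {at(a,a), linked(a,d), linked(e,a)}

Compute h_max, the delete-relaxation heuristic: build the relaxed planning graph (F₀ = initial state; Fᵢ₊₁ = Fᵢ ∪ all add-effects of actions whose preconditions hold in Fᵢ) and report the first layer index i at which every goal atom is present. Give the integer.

F0 = init (7 atoms)
F1 = F0 ∪ {above(d), above(e), at(a,a), linked(d,a), linked(d,d), linked(d,e), linked(e,d), linked(e,e)}  (15 atoms)
F2 = F1 ∪ {above(a), linked(a,a), linked(a,d), linked(a,e)}  (19 atoms)
goal ⊆ F2  ⇒  h_max = 2

2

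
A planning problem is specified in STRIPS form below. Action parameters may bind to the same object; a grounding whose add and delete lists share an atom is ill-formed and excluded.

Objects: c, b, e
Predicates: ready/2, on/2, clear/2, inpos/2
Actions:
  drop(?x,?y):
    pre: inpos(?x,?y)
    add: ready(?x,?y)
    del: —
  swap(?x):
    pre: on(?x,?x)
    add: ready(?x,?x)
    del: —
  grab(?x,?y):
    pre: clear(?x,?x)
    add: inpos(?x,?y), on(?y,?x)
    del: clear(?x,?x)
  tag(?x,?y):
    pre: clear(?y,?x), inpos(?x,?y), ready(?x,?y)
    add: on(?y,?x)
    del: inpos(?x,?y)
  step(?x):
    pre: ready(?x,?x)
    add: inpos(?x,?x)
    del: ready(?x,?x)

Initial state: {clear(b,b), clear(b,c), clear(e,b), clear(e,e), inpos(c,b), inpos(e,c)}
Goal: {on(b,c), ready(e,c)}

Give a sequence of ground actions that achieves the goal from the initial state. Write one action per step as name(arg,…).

1. drop(c,b)  →  {clear(b,b), clear(b,c), clear(e,b), clear(e,e), inpos(c,b), inpos(e,c), ready(c,b)}
2. drop(e,c)  →  {clear(b,b), clear(b,c), clear(e,b), clear(e,e), inpos(c,b), inpos(e,c), ready(c,b), ready(e,c)}
3. tag(c,b)  →  {clear(b,b), clear(b,c), clear(e,b), clear(e,e), inpos(e,c), on(b,c), ready(c,b), ready(e,c)}

drop(c,b); drop(e,c); tag(c,b)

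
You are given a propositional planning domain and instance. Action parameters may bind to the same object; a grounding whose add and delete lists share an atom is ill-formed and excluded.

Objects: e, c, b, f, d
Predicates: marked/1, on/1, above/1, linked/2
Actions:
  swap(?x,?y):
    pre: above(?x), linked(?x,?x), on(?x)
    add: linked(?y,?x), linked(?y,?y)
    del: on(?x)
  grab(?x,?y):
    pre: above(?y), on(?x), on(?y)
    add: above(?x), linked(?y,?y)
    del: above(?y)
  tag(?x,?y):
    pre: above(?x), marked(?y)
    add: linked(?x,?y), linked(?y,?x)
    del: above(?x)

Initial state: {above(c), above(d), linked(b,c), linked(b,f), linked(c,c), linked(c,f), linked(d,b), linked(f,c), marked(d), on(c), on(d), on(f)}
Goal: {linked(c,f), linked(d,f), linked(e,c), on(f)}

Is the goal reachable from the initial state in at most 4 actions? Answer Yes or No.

Yes

1. swap(c,e)  →  {above(c), above(d), linked(b,c), linked(b,f), linked(c,c), linked(c,f), linked(d,b), linked(e,c), linked(e,e), linked(f,c), marked(d), on(d), on(f)}
2. grab(f,d)  →  {above(c), above(f), linked(b,c), linked(b,f), linked(c,c), linked(c,f), linked(d,b), linked(d,d), linked(e,c), linked(e,e), linked(f,c), marked(d), on(d), on(f)}
3. tag(f,d)  →  {above(c), linked(b,c), linked(b,f), linked(c,c), linked(c,f), linked(d,b), linked(d,d), linked(d,f), linked(e,c), linked(e,e), linked(f,c), linked(f,d), marked(d), on(d), on(f)}
optimal plan length = 3; 3 ≤ 4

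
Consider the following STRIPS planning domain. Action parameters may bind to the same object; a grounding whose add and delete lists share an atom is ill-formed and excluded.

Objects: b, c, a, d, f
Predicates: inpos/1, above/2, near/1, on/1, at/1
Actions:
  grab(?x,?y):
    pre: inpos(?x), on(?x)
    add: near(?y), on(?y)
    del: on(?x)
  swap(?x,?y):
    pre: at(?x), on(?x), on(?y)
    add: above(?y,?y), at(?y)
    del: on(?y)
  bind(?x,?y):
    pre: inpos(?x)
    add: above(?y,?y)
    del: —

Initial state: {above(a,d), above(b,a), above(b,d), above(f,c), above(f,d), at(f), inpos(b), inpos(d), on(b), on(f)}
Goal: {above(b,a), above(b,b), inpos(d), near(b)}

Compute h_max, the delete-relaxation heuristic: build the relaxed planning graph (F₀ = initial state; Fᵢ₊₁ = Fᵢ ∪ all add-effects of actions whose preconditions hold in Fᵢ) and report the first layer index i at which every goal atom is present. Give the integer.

F0 = init (10 atoms)
F1 = F0 ∪ {above(a,a), above(b,b), above(c,c), above(d,d), above(f,f), at(b), near(a), near(c), near(d), near(f), on(a), on(c), on(d)}  (23 atoms)
F2 = F1 ∪ {at(a), at(c), at(d), near(b)}  (27 atoms)
goal ⊆ F2  ⇒  h_max = 2

2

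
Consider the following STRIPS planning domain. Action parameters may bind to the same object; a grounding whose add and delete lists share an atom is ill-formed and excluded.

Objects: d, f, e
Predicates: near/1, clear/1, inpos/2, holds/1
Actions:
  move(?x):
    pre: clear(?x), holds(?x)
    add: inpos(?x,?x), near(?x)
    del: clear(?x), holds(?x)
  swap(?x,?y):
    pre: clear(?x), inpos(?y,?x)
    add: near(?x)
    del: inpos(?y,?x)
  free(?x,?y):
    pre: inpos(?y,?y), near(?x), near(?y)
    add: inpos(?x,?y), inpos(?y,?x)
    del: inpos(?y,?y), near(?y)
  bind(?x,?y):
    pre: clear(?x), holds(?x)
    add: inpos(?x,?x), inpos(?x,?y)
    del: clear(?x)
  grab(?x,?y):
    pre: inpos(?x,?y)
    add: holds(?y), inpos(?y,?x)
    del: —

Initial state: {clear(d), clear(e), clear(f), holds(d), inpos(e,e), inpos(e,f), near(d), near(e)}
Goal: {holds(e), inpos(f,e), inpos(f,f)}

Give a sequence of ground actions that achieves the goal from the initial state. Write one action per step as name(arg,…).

1. grab(e,f)  →  {clear(d), clear(e), clear(f), holds(d), holds(f), inpos(e,e), inpos(e,f), inpos(f,e), near(d), near(e)}
2. move(f)  →  {clear(d), clear(e), holds(d), inpos(e,e), inpos(e,f), inpos(f,e), inpos(f,f), near(d), near(e), near(f)}
3. grab(f,e)  →  {clear(d), clear(e), holds(d), holds(e), inpos(e,e), inpos(e,f), inpos(f,e), inpos(f,f), near(d), near(e), near(f)}

grab(e,f); move(f); grab(f,e)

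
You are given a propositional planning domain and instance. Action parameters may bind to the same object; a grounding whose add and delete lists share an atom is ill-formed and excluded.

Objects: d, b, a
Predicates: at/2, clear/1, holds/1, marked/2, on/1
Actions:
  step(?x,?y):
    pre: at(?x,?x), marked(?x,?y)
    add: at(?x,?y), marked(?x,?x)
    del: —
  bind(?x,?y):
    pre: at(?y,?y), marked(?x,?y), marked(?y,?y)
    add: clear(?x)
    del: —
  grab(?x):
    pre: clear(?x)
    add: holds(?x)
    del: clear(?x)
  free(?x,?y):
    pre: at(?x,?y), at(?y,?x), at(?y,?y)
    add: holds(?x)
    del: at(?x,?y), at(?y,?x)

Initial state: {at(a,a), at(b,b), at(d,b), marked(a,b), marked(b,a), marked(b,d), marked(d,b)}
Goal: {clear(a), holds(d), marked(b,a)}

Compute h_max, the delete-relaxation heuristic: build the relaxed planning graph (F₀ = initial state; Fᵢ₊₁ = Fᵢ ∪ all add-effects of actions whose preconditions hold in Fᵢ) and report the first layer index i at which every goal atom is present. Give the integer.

F0 = init (7 atoms)
F1 = F0 ∪ {at(a,b), at(b,a), at(b,d), holds(a), holds(b), marked(a,a), marked(b,b)}  (14 atoms)
F2 = F1 ∪ {clear(a), clear(b), clear(d), holds(d)}  (18 atoms)
goal ⊆ F2  ⇒  h_max = 2

2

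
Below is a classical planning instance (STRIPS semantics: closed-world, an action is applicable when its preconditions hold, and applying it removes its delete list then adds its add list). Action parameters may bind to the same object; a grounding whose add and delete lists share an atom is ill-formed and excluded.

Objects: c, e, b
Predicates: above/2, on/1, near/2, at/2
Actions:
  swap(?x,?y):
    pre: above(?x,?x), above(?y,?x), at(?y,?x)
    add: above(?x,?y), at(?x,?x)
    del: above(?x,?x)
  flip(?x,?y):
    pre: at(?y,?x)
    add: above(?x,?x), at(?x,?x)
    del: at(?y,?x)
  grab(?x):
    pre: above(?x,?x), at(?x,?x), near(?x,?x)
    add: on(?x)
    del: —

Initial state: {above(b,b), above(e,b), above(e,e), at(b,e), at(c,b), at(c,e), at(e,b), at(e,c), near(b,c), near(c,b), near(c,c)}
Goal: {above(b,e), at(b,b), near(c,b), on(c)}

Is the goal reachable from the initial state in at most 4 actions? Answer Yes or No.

1. swap(b,e)  →  {above(b,e), above(e,b), above(e,e), at(b,b), at(b,e), at(c,b), at(c,e), at(e,b), at(e,c), near(b,c), near(c,b), near(c,c)}
2. flip(c,e)  →  {above(b,e), above(c,c), above(e,b), above(e,e), at(b,b), at(b,e), at(c,b), at(c,c), at(c,e), at(e,b), near(b,c), near(c,b), near(c,c)}
3. grab(c)  →  {above(b,e), above(c,c), above(e,b), above(e,e), at(b,b), at(b,e), at(c,b), at(c,c), at(c,e), at(e,b), near(b,c), near(c,b), near(c,c), on(c)}
optimal plan length = 3; 3 ≤ 4

Yes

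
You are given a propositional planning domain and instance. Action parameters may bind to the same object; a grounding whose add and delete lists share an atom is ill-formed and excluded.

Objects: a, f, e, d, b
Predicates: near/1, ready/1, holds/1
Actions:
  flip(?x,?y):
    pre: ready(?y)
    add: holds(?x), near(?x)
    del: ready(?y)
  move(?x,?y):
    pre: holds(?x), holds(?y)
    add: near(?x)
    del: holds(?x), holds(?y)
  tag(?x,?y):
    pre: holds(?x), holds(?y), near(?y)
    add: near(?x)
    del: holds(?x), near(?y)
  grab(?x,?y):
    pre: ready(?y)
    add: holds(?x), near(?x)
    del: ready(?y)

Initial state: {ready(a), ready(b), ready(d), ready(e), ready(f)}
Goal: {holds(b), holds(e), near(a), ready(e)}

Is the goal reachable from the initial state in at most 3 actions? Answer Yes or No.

1. flip(a,a)  →  {holds(a), near(a), ready(b), ready(d), ready(e), ready(f)}
2. flip(e,f)  →  {holds(a), holds(e), near(a), near(e), ready(b), ready(d), ready(e)}
3. flip(b,d)  →  {holds(a), holds(b), holds(e), near(a), near(b), near(e), ready(b), ready(e)}
optimal plan length = 3; 3 ≤ 3

Yes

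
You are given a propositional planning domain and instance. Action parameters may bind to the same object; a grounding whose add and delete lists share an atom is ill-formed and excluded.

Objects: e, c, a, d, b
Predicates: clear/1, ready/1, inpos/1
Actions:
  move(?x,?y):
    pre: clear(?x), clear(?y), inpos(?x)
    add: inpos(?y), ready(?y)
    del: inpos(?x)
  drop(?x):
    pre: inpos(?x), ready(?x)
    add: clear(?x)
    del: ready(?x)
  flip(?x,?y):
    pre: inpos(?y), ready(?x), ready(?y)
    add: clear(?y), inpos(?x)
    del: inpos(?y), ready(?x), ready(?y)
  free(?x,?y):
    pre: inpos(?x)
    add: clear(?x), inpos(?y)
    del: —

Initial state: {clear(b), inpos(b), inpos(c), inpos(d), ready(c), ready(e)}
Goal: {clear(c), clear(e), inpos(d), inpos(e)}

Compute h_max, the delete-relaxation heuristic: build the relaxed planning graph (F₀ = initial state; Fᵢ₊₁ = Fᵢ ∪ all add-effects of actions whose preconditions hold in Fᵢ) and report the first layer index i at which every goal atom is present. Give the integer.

F0 = init (6 atoms)
F1 = F0 ∪ {clear(c), clear(d), inpos(a), inpos(e)}  (10 atoms)
F2 = F1 ∪ {clear(a), clear(e), ready(b), ready(d)}  (14 atoms)
goal ⊆ F2  ⇒  h_max = 2

2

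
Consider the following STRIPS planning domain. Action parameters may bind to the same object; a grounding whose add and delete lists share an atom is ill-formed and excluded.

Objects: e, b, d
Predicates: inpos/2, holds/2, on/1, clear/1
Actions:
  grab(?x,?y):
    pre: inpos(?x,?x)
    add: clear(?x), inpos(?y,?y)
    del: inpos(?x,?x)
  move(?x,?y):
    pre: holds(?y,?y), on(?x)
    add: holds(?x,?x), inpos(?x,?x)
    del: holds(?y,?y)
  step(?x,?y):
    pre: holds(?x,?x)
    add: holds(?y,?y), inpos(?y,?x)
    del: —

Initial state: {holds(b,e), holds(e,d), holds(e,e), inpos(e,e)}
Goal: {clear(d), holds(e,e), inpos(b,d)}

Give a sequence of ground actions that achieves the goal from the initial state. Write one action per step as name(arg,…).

1. grab(e,d)  →  {clear(e), holds(b,e), holds(e,d), holds(e,e), inpos(d,d)}
2. grab(d,e)  →  {clear(d), clear(e), holds(b,e), holds(e,d), holds(e,e), inpos(e,e)}
3. step(e,d)  →  {clear(d), clear(e), holds(b,e), holds(d,d), holds(e,d), holds(e,e), inpos(d,e), inpos(e,e)}
4. step(d,b)  →  {clear(d), clear(e), holds(b,b), holds(b,e), holds(d,d), holds(e,d), holds(e,e), inpos(b,d), inpos(d,e), inpos(e,e)}

grab(e,d); grab(d,e); step(e,d); step(d,b)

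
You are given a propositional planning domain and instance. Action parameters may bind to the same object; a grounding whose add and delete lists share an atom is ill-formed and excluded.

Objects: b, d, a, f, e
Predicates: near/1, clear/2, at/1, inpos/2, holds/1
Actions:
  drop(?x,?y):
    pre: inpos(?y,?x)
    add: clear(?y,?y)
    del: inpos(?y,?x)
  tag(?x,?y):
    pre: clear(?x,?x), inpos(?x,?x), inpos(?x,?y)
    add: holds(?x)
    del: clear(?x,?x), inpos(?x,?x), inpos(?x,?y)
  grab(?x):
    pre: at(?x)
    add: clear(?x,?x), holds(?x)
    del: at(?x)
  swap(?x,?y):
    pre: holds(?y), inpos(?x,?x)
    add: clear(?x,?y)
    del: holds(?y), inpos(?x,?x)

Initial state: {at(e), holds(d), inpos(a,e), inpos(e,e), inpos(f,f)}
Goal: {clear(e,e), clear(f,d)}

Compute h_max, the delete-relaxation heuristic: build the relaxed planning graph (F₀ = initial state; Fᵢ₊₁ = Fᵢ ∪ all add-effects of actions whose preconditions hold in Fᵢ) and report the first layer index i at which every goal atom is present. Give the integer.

F0 = init (5 atoms)
F1 = F0 ∪ {clear(a,a), clear(e,d), clear(e,e), clear(f,d), clear(f,f), holds(e)}  (11 atoms)
goal ⊆ F1  ⇒  h_max = 1

1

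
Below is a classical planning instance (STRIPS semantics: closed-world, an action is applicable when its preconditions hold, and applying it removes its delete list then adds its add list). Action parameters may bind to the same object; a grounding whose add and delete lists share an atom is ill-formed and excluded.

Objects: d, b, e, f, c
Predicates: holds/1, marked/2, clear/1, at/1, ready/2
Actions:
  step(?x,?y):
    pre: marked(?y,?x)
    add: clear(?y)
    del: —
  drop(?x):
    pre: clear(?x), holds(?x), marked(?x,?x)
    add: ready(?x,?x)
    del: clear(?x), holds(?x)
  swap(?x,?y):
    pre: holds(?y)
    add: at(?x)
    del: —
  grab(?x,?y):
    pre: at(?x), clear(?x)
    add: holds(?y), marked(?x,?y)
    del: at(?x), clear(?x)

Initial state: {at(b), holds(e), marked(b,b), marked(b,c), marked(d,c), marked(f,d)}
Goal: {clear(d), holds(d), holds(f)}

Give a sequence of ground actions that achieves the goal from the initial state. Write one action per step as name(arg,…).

1. step(d,f)  →  {at(b), clear(f), holds(e), marked(b,b), marked(b,c), marked(d,c), marked(f,d)}
2. step(b,b)  →  {at(b), clear(b), clear(f), holds(e), marked(b,b), marked(b,c), marked(d,c), marked(f,d)}
3. step(c,d)  →  {at(b), clear(b), clear(d), clear(f), holds(e), marked(b,b), marked(b,c), marked(d,c), marked(f,d)}
4. swap(f,e)  →  {at(b), at(f), clear(b), clear(d), clear(f), holds(e), marked(b,b), marked(b,c), marked(d,c), marked(f,d)}
5. grab(b,d)  →  {at(f), clear(d), clear(f), holds(d), holds(e), marked(b,b), marked(b,c), marked(b,d), marked(d,c), marked(f,d)}
6. grab(f,f)  →  {clear(d), holds(d), holds(e), holds(f), marked(b,b), marked(b,c), marked(b,d), marked(d,c), marked(f,d), marked(f,f)}

step(d,f); step(b,b); step(c,d); swap(f,e); grab(b,d); grab(f,f)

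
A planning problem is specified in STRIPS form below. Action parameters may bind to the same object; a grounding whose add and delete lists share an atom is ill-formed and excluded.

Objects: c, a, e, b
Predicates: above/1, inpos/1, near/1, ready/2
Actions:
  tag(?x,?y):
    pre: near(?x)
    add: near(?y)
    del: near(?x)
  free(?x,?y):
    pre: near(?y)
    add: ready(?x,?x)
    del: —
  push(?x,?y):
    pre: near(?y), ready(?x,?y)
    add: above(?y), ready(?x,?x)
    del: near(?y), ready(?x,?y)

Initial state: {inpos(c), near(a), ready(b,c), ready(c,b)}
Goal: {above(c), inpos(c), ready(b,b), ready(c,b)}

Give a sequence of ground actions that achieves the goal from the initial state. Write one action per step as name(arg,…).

tag(a,c); push(b,c)

1. tag(a,c)  →  {inpos(c), near(c), ready(b,c), ready(c,b)}
2. push(b,c)  →  {above(c), inpos(c), ready(b,b), ready(c,b)}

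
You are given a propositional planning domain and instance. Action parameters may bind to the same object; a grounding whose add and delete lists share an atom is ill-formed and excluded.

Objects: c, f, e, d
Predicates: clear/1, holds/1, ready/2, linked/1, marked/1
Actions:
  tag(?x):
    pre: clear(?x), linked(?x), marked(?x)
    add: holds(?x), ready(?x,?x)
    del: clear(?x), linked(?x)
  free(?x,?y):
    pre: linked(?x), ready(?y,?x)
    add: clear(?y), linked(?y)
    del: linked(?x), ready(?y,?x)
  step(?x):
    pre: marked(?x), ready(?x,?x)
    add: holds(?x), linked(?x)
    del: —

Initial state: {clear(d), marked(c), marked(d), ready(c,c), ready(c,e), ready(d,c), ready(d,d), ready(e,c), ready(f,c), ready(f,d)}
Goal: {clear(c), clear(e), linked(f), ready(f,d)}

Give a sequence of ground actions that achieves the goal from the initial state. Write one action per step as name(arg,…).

1. step(c)  →  {clear(d), holds(c), linked(c), marked(c), marked(d), ready(c,c), ready(c,e), ready(d,c), ready(d,d), ready(e,c), ready(f,c), ready(f,d)}
2. free(c,e)  →  {clear(d), clear(e), holds(c), linked(e), marked(c), marked(d), ready(c,c), ready(c,e), ready(d,c), ready(d,d), ready(f,c), ready(f,d)}
3. free(e,c)  →  {clear(c), clear(d), clear(e), holds(c), linked(c), marked(c), marked(d), ready(c,c), ready(d,c), ready(d,d), ready(f,c), ready(f,d)}
4. free(c,f)  →  {clear(c), clear(d), clear(e), clear(f), holds(c), linked(f), marked(c), marked(d), ready(c,c), ready(d,c), ready(d,d), ready(f,d)}

step(c); free(c,e); free(e,c); free(c,f)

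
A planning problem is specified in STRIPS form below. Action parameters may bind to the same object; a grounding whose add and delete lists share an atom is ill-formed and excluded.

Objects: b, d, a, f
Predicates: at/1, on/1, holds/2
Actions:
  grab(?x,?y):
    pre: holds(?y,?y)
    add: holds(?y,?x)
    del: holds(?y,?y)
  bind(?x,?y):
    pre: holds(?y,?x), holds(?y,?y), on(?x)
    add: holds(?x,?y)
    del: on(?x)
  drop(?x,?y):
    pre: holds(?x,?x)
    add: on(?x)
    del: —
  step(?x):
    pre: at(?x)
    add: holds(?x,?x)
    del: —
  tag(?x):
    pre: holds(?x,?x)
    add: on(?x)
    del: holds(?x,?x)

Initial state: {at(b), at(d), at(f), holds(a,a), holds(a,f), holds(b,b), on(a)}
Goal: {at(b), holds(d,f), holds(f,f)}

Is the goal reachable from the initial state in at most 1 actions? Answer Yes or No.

No

1. step(d)  →  {at(b), at(d), at(f), holds(a,a), holds(a,f), holds(b,b), holds(d,d), on(a)}
2. grab(f,d)  →  {at(b), at(d), at(f), holds(a,a), holds(a,f), holds(b,b), holds(d,f), on(a)}
3. step(f)  →  {at(b), at(d), at(f), holds(a,a), holds(a,f), holds(b,b), holds(d,f), holds(f,f), on(a)}
optimal plan length = 3; 3 > 1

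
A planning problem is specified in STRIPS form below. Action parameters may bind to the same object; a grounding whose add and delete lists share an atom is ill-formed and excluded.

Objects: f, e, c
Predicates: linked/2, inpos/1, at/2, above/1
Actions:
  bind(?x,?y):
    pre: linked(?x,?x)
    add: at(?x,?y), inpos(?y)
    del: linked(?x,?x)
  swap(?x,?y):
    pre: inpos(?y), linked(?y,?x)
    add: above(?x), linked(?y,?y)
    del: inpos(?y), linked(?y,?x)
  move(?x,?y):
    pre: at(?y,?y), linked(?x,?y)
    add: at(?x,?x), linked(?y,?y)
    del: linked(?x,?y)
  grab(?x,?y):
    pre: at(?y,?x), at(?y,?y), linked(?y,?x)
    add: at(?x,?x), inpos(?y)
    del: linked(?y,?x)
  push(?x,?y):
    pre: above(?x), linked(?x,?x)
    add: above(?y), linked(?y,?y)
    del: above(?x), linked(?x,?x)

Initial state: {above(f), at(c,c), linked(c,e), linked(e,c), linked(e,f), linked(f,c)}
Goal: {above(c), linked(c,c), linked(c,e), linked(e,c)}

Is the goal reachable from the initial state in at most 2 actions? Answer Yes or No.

1. move(f,c)  →  {above(f), at(c,c), at(f,f), linked(c,c), linked(c,e), linked(e,c), linked(e,f)}
2. move(e,f)  →  {above(f), at(c,c), at(e,e), at(f,f), linked(c,c), linked(c,e), linked(e,c), linked(f,f)}
3. push(f,c)  →  {above(c), at(c,c), at(e,e), at(f,f), linked(c,c), linked(c,e), linked(e,c)}
optimal plan length = 3; 3 > 2

No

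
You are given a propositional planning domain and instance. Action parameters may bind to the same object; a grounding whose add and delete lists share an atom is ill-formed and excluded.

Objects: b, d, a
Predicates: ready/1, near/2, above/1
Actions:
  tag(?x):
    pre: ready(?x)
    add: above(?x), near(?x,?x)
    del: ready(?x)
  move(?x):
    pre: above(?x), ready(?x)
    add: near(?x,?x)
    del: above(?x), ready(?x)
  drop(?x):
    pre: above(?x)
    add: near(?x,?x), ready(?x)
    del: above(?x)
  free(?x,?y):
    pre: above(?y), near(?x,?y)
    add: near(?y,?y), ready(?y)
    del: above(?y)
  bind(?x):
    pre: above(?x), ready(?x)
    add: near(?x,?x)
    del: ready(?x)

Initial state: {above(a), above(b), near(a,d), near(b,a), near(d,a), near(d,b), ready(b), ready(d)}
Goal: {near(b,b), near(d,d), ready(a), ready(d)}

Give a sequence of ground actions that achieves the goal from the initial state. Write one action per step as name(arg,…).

1. tag(b)  →  {above(a), above(b), near(a,d), near(b,a), near(b,b), near(d,a), near(d,b), ready(d)}
2. tag(d)  →  {above(a), above(b), above(d), near(a,d), near(b,a), near(b,b), near(d,a), near(d,b), near(d,d)}
3. drop(d)  →  {above(a), above(b), near(a,d), near(b,a), near(b,b), near(d,a), near(d,b), near(d,d), ready(d)}
4. drop(a)  →  {above(b), near(a,a), near(a,d), near(b,a), near(b,b), near(d,a), near(d,b), near(d,d), ready(a), ready(d)}

tag(b); tag(d); drop(d); drop(a)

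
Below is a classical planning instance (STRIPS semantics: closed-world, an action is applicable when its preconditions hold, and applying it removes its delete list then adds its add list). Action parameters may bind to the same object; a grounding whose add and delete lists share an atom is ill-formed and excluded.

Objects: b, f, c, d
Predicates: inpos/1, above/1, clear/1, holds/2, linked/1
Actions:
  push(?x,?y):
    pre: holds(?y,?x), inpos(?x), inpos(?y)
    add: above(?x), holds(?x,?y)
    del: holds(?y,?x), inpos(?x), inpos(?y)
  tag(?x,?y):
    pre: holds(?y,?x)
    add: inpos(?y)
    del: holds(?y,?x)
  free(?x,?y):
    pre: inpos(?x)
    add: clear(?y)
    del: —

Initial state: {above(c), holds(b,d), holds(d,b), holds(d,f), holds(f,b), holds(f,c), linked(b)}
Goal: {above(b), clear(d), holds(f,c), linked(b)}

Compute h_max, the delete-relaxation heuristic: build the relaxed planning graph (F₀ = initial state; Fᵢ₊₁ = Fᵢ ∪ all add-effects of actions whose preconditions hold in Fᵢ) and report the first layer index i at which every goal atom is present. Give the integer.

F0 = init (7 atoms)
F1 = F0 ∪ {inpos(b), inpos(d), inpos(f)}  (10 atoms)
F2 = F1 ∪ {above(b), above(d), above(f), clear(b), clear(c), clear(d), clear(f), holds(b,f), holds(f,d)}  (19 atoms)
goal ⊆ F2  ⇒  h_max = 2

2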